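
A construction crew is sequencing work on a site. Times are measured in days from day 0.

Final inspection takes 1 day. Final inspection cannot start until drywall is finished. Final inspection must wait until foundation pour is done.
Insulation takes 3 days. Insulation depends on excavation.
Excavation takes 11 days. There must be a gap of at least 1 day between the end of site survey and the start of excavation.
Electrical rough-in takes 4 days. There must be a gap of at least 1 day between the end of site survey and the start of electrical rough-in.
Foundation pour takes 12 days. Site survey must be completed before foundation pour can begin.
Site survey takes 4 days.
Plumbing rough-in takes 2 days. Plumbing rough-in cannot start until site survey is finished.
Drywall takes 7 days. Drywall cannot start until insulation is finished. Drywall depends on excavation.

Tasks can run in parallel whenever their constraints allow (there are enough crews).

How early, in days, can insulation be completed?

19

Nothing blocks site survey, so it runs from day 0 to day 4.
After site survey (finishes day 4, plus 1-day gap → day 5), excavation can start at day 5 and finishes at day 16.
Insulation waits on excavation (finishes day 16), so it starts at day 16 and finishes at 16 + 3 = day 19.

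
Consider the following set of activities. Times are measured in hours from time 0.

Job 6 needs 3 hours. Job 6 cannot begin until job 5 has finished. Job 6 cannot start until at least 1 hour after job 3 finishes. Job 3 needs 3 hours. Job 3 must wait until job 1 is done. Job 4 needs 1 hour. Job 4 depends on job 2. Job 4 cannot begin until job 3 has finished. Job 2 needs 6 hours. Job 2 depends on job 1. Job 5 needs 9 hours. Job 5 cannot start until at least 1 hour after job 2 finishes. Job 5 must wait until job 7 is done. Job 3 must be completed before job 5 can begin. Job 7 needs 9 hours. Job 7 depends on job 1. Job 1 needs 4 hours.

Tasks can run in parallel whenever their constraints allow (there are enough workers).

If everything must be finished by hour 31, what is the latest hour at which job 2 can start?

12

Nothing follows job 4; the deadline of hour 31 is its only limit. It must start by 31 − 1 = hour 30.
Job 6 has no dependents, so it just needs to finish by hour 31. Starting by 31 − 3 = hour 28 achieves that.
Job 5 has to be done before job 6 (must start by hour 28). That means finishing by hour 28, i.e. starting by 28 − 9 = hour 19.
For job 2: job 4 (must start by hour 30); job 5 (must start by hour 19, minus 1-hour gap → hour 18). The most restrictive is hour 18; with a 6-hour duration, job 2 must start by hour 12.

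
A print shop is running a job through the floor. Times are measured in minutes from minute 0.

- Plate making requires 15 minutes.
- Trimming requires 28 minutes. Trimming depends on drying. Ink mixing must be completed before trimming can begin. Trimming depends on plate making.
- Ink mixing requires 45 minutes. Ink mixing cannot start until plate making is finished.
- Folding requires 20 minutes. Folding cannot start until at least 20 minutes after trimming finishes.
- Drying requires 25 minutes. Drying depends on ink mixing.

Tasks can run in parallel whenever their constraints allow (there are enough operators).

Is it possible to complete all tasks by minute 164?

Yes

Nothing blocks plate making, so it runs from minute 0 to minute 15.
Ink mixing waits on plate making (finishes minute 15), so it starts at minute 15 and finishes at 15 + 45 = minute 60.
Drying cannot begin until ink mixing (finishes minute 60). It runs from minute 60 to 60 + 25 = minute 85.
Trimming has to wait for drying (finishes minute 85); ink mixing (finishes minute 60); plate making (finishes minute 15). The latest of these is minute 85, so trimming runs minute 85 to 85 + 28 = minute 113.
Folding waits on trimming (finishes minute 113, plus 20-minute gap → minute 133), so it starts at minute 133 and finishes at 133 + 20 = minute 153.
Every task is finished by minute 153, which is no later than the deadline of 164, so the schedule is feasible.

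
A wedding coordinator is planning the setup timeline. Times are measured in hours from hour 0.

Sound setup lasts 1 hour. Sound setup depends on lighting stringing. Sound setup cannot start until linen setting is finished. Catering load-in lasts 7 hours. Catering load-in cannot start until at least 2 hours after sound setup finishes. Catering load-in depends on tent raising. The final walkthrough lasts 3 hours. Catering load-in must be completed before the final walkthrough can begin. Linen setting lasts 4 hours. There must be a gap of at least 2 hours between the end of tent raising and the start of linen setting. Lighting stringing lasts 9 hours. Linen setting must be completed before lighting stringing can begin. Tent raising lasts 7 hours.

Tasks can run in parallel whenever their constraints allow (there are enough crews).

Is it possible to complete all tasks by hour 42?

Tent raising has no prerequisites, so it starts at hour 0 and finishes at hour 7.
Linen setting cannot begin until tent raising (finishes hour 7, plus 2-hour gap → hour 9). It runs from hour 9 to 9 + 4 = hour 13.
Lighting stringing waits on linen setting (finishes hour 13), so it starts at hour 13 and finishes at 13 + 9 = hour 22.
For sound setup: lighting stringing (finishes hour 22); linen setting (finishes hour 13). Taking the maximum gives a start of hour 22, and it finishes at 22 + 1 = hour 23.
Catering load-in needs all of sound setup (finishes hour 23, plus 2-hour gap → hour 25); tent raising (finishes hour 7). That puts its earliest start at hour 25; it finishes at 25 + 7 = hour 32.
The final walkthrough cannot begin until catering load-in (finishes hour 32). It runs from hour 32 to 32 + 3 = hour 35.
Every task is finished by hour 35, which is no later than the deadline of 42, so the schedule is feasible.

Yes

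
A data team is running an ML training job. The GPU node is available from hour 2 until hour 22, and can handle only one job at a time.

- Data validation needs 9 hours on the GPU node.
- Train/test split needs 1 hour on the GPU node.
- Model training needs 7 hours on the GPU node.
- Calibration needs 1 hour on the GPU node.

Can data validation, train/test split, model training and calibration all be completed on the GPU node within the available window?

The GPU node window is 22 − 2 = 20 hours.
Running back to back, the jobs need 9 + 1 + 7 + 1 = 18 hours on the GPU node.
Since 18 ≤ 20, they fit within the window.

Yes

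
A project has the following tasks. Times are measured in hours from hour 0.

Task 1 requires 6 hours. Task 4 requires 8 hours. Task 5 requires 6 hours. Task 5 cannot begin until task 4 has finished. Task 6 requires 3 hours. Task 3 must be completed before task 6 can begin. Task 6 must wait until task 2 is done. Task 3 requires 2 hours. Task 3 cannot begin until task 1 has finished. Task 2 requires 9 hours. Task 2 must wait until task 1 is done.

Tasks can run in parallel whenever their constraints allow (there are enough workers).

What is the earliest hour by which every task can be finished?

18

Task 4 can start immediately at hour 0; it finishes at hour 8.
After task 4 (finishes hour 8), task 5 can start at hour 8 and finishes at hour 14.
Task 1 has no prerequisites, so it starts at hour 0 and finishes at hour 6.
Task 3 waits on task 1 (finishes hour 6), so it starts at hour 6 and finishes at 6 + 2 = hour 8.
After task 1 (finishes hour 6), task 2 can start at hour 6 and finishes at hour 15.
Task 6 cannot start until task 3 (finishes hour 8); task 2 (finishes hour 15). The controlling bound is hour 15, so task 6 finishes at 15 + 3 = hour 18.
All tasks are finished once the last one completes. Finish times: Task 1 at 6, Task 2 at 15, Task 3 at 8, Task 4 at 8, Task 5 at 14, Task 6 at 18. The latest is hour 18.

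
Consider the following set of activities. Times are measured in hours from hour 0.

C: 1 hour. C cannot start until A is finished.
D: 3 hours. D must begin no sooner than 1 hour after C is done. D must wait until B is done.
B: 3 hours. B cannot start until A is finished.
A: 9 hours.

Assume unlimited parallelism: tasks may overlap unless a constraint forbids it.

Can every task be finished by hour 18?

A can start immediately at hour 0; it finishes at hour 9.
C cannot begin until A (finishes hour 9). It runs from hour 9 to 9 + 1 = hour 10.
B waits on A (finishes hour 9), so it starts at hour 9 and finishes at 9 + 3 = hour 12.
For D: C (finishes hour 10, plus 1-hour gap → hour 11); B (finishes hour 12). Taking the maximum gives a start of hour 12, and it finishes at 12 + 3 = hour 15.
Every task is finished by hour 15, which is no later than the deadline of 18, so the schedule is feasible.

Yes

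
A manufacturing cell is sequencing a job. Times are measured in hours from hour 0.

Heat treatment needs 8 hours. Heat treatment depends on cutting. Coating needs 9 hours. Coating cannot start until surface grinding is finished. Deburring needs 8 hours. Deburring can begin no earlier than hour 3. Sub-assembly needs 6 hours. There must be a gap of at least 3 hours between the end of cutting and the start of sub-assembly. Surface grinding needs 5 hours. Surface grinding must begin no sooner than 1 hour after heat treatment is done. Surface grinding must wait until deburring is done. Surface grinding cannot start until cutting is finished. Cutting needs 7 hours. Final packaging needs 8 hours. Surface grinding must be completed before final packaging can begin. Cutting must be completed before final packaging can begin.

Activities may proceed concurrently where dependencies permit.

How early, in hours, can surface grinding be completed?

21

Deburring cannot begin until its own release at hour 3. It runs from hour 3 to 3 + 8 = hour 11.
Cutting can start immediately at hour 0; it finishes at hour 7.
After cutting (finishes hour 7), heat treatment can start at hour 7 and finishes at hour 15.
Surface grinding cannot start until heat treatment (finishes hour 15, plus 1-hour gap → hour 16); deburring (finishes hour 11); cutting (finishes hour 7). The controlling bound is hour 16, so surface grinding finishes at 16 + 5 = hour 21.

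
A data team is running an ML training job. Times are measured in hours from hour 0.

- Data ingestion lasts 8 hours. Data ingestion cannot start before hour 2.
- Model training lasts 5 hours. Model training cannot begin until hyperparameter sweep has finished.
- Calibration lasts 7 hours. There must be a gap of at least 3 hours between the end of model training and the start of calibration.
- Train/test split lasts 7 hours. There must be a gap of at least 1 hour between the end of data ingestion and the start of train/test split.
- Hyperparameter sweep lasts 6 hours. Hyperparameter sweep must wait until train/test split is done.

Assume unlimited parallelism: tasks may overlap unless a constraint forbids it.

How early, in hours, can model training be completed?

Data ingestion cannot begin until its own release at hour 2. It runs from hour 2 to 2 + 8 = hour 10.
Train/test split cannot begin until data ingestion (finishes hour 10, plus 1-hour gap → hour 11). It runs from hour 11 to 11 + 7 = hour 18.
Hyperparameter sweep cannot begin until train/test split (finishes hour 18). It runs from hour 18 to 18 + 6 = hour 24.
Model training cannot begin until hyperparameter sweep (finishes hour 24). It runs from hour 24 to 24 + 5 = hour 29.

29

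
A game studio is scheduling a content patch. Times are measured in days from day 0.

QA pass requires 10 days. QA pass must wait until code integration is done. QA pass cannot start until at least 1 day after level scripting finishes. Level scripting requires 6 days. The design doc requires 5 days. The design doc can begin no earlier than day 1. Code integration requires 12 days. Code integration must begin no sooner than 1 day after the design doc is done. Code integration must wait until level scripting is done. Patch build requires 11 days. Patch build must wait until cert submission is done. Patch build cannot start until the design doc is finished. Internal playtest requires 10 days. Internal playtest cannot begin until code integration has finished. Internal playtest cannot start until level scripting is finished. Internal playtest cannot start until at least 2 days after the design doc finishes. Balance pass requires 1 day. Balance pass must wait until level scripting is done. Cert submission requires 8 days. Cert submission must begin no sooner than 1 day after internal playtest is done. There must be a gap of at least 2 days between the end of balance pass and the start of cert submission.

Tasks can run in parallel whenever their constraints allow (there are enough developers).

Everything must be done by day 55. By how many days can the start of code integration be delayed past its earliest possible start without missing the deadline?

6

Nothing blocks level scripting, so it runs from day 0 to day 6.
The design doc waits on its own release at day 1, so it starts at day 1 and finishes at 1 + 5 = day 6.
For code integration: the design doc (finishes day 6, plus 1-day gap → day 7); level scripting (finishes day 6). Taking the maximum gives a start of day 7, and it finishes at 7 + 12 = day 19.

Working backward from the deadline:
To finish by day 55, patch build (duration 11) must start no later than day 44.
Since patch build (must start by day 44) depends on it, cert submission must finish by day 44. Backing off its 8-day duration gives a latest start of day 36.
Internal playtest feeds into cert submission (must start by day 36, minus 1-day gap → day 35); so internal playtest must finish by day 35 and therefore start by day 25.
QA pass has no dependents, so it just needs to finish by day 55. Starting by 55 − 10 = day 45 achieves that.
Code integration has several dependents: internal playtest (must start by day 25); QA pass (must start by day 45). The earliest of those limits is day 25, so code integration must start by 25 − 12 = day 13.
So code integration can start as early as day 7 and as late as day 13, giving 13 − 7 = 6 days of slack.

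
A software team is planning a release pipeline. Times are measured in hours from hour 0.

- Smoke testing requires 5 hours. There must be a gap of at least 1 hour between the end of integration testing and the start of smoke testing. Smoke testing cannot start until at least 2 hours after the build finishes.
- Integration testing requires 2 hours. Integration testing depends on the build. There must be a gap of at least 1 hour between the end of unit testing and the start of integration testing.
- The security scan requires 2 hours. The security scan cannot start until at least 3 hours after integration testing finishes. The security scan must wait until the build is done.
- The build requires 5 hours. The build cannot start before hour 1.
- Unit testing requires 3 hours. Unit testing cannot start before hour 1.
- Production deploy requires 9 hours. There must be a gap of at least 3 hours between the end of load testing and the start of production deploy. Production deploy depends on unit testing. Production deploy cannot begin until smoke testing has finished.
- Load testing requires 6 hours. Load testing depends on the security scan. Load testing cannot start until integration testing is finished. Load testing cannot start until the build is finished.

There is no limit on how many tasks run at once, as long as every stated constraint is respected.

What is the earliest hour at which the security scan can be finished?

Unit testing waits on its own release at hour 1, so it starts at hour 1 and finishes at 1 + 3 = hour 4.
After its own release at hour 1, the build can start at hour 1 and finishes at hour 6.
Integration testing needs all of the build (finishes hour 6); unit testing (finishes hour 4, plus 1-hour gap → hour 5). That puts its earliest start at hour 6; it finishes at 6 + 2 = hour 8.
The security scan has to wait for integration testing (finishes hour 8, plus 3-hour gap → hour 11); the build (finishes hour 6). The latest of these is hour 11, so the security scan runs hour 11 to 11 + 2 = hour 13.

13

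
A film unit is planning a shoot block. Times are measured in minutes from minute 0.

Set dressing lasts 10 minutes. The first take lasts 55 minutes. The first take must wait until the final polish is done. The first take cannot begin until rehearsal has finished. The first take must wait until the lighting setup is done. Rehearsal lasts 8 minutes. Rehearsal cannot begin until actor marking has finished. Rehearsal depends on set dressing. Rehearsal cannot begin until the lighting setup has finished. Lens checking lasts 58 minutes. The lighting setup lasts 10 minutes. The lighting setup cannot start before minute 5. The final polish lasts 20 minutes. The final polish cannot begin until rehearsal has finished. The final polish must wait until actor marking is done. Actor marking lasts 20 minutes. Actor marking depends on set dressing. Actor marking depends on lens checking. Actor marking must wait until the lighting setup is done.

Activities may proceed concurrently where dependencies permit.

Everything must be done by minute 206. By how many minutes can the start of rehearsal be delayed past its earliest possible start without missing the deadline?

Lens checking can start immediately at minute 0; it finishes at minute 58.
The lighting setup cannot begin until its own release at minute 5. It runs from minute 5 to 5 + 10 = minute 15.
Set dressing has no prerequisites, so it starts at minute 0 and finishes at minute 10.
Actor marking has to wait for set dressing (finishes minute 10); lens checking (finishes minute 58); the lighting setup (finishes minute 15). The latest of these is minute 58, so actor marking runs minute 58 to 58 + 20 = minute 78.
Rehearsal needs all of actor marking (finishes minute 78); set dressing (finishes minute 10); the lighting setup (finishes minute 15). That puts its earliest start at minute 78; it finishes at 78 + 8 = minute 86.

Working backward from the deadline:
The first take must finish by minute 206; it takes 55 minutes, so it must start by 206 − 55 = minute 151.
The final polish has to be done before the first take (must start by minute 151). That means finishing by minute 151, i.e. starting by 151 − 20 = minute 131.
Rehearsal has several dependents: the final polish (must start by minute 131); the first take (must start by minute 151). The earliest of those limits is minute 131, so rehearsal must start by 131 − 8 = minute 123.
So rehearsal can start as early as minute 78 and as late as minute 123, giving 123 − 78 = 45 minutes of slack.

45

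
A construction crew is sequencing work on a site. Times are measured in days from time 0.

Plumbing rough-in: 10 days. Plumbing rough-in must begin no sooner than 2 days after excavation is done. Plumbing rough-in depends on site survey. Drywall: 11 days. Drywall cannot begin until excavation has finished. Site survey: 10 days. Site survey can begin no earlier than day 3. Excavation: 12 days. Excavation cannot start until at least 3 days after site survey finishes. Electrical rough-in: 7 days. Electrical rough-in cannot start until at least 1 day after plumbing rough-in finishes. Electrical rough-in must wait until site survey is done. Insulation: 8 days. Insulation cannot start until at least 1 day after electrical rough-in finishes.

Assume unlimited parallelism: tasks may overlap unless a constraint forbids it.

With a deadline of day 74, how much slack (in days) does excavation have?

After its own release at day 3, site survey can start at day 3 and finishes at day 13.
Excavation cannot begin until site survey (finishes day 13, plus 3-day gap → day 16). It runs from day 16 to 16 + 12 = day 28.

Working backward from the deadline:
To finish by day 74, insulation (duration 8) must start no later than day 66.
Since insulation (must start by day 66, minus 1-day gap → day 65) depends on it, electrical rough-in must finish by day 65. Backing off its 7-day duration gives a latest start of day 58.
Plumbing rough-in must finish before electrical rough-in (must start by day 58, minus 1-day gap → day 57). With a 10-day duration, plumbing rough-in must start by 57 − 10 = day 47.
Nothing follows drywall; the deadline of day 74 is its only limit. It must start by 74 − 11 = day 63.
Excavation feeds plumbing rough-in (must start by day 47, minus 2-day gap → day 45); drywall (must start by day 63). Taking the minimum, excavation must finish by day 45 and start by 45 − 12 = day 33.
So excavation can start as early as day 16 and as late as day 33, giving 33 − 16 = 17 days of slack.

17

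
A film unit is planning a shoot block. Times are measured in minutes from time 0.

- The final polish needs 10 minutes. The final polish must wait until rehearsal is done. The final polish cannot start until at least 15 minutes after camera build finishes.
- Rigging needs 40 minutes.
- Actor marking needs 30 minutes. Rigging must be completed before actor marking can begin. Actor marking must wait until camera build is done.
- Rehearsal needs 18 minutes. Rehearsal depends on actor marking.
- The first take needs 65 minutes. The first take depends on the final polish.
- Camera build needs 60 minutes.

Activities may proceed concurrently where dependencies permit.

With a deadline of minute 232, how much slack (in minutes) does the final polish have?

49

Camera build has no prerequisites, so it starts at minute 0 and finishes at minute 60.
Rigging can start immediately at minute 0; it finishes at minute 40.
Actor marking needs all of rigging (finishes minute 40); camera build (finishes minute 60). That puts its earliest start at minute 60; it finishes at 60 + 30 = minute 90.
Rehearsal cannot begin until actor marking (finishes minute 90). It runs from minute 90 to 90 + 18 = minute 108.
For the final polish: rehearsal (finishes minute 108); camera build (finishes minute 60, plus 15-minute gap → minute 75). Taking the maximum gives a start of minute 108, and it finishes at 108 + 10 = minute 118.

Working backward from the deadline:
The first take has no dependents, so it just needs to finish by minute 232. Starting by 232 − 65 = minute 167 achieves that.
The final polish has to be done before the first take (must start by minute 167). That means finishing by minute 167, i.e. starting by 167 − 10 = minute 157.
So the final polish can start as early as minute 108 and as late as minute 157, giving 157 − 108 = 49 minutes of slack.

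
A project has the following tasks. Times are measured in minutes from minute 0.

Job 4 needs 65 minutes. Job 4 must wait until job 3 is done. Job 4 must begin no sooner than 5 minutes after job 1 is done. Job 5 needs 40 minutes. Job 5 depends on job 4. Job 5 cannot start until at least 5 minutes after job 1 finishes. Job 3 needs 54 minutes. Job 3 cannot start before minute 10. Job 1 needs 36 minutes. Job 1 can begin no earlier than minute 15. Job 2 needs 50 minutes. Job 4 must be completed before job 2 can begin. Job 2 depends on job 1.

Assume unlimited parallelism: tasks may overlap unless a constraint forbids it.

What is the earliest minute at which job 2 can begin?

129

Job 3 cannot begin until its own release at minute 10. It runs from minute 10 to 10 + 54 = minute 64.
After its own release at minute 15, job 1 can start at minute 15 and finishes at minute 51.
Job 4 needs all of job 3 (finishes minute 64); job 1 (finishes minute 51, plus 5-minute gap → minute 56). That puts its earliest start at minute 64; it finishes at 64 + 65 = minute 129.
Job 2 waits on job 4 (finishes minute 129); job 1 (finishes minute 51). The latest of these is minute 129, which is the earliest job 2 can start.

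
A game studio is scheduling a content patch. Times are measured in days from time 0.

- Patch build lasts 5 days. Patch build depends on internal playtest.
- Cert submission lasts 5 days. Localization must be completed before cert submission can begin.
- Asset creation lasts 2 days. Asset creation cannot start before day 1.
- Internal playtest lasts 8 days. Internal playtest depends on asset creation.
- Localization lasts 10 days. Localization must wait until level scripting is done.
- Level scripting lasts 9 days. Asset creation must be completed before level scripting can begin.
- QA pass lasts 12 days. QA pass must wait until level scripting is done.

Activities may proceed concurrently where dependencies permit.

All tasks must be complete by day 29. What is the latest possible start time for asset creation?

Cert submission has no dependents, so it just needs to finish by day 29. Starting by 29 − 5 = day 24 achieves that.
Since cert submission (must start by day 24) depends on it, localization must finish by day 24. Backing off its 10-day duration gives a latest start of day 14.
QA pass has no dependents, so it just needs to finish by day 29. Starting by 29 − 12 = day 17 achieves that.
For level scripting: localization (must start by day 14); QA pass (must start by day 17). The most restrictive is day 14; with a 9-day duration, level scripting must start by day 5.
Nothing follows patch build; the deadline of day 29 is its only limit. It must start by 29 − 5 = day 24.
Internal playtest has to be done before patch build (must start by day 24). That means finishing by day 24, i.e. starting by 24 − 8 = day 16.
For asset creation: level scripting (must start by day 5); internal playtest (must start by day 16). The most restrictive is day 5; with a 2-day duration, asset creation must start by day 3.

3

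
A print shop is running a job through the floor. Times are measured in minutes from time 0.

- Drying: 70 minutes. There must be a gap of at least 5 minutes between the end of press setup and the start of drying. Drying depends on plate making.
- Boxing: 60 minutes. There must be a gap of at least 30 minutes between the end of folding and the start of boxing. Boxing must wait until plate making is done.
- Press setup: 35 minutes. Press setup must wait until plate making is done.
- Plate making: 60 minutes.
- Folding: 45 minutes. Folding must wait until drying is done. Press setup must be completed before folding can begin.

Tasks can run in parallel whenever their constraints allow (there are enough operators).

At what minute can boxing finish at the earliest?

305

Nothing blocks plate making, so it runs from minute 0 to minute 60.
After plate making (finishes minute 60), press setup can start at minute 60 and finishes at minute 95.
Drying has to wait for press setup (finishes minute 95, plus 5-minute gap → minute 100); plate making (finishes minute 60). The latest of these is minute 100, so drying runs minute 100 to 100 + 70 = minute 170.
Folding has to wait for drying (finishes minute 170); press setup (finishes minute 95). The latest of these is minute 170, so folding runs minute 170 to 170 + 45 = minute 215.
For boxing: folding (finishes minute 215, plus 30-minute gap → minute 245); plate making (finishes minute 60). Taking the maximum gives a start of minute 245, and it finishes at 245 + 60 = minute 305.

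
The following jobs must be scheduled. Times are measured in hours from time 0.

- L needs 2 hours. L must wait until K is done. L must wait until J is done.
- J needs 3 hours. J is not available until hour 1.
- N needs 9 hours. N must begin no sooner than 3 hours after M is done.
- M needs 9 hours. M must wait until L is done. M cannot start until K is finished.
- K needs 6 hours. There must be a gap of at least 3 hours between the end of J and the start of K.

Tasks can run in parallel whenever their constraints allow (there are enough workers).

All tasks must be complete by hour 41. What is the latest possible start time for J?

6

To finish by hour 41, N (duration 9) must start no later than hour 32.
M has to be done before N (must start by hour 32, minus 3-hour gap → hour 29). That means finishing by hour 29, i.e. starting by 29 − 9 = hour 20.
L must finish before M (must start by hour 20). With a 2-hour duration, L must start by 20 − 2 = hour 18.
K feeds L (must start by hour 18); M (must start by hour 20). Taking the minimum, K must finish by hour 18 and start by 18 − 6 = hour 12.
For J: K (must start by hour 12, minus 3-hour gap → hour 9); L (must start by hour 18). The most restrictive is hour 9; with a 3-hour duration, J must start by hour 6.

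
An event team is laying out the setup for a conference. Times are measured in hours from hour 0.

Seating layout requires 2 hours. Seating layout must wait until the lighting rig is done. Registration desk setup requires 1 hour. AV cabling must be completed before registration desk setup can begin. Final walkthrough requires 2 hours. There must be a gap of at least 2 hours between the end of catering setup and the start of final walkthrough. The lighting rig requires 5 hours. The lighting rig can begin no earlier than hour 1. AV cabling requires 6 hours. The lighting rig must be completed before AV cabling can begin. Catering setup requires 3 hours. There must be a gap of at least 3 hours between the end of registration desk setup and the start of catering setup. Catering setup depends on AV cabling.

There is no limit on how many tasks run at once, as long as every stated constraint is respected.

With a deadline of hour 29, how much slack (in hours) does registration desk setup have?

The lighting rig waits on its own release at hour 1, so it starts at hour 1 and finishes at 1 + 5 = hour 6.
AV cabling waits on the lighting rig (finishes hour 6), so it starts at hour 6 and finishes at 6 + 6 = hour 12.
Registration desk setup waits on AV cabling (finishes hour 12), so it starts at hour 12 and finishes at 12 + 1 = hour 13.

Working backward from the deadline:
Final walkthrough has no dependents, so it just needs to finish by hour 29. Starting by 29 − 2 = hour 27 achieves that.
Catering setup has to be done before final walkthrough (must start by hour 27, minus 2-hour gap → hour 25). That means finishing by hour 25, i.e. starting by 25 − 3 = hour 22.
Registration desk setup must finish before catering setup (must start by hour 22, minus 3-hour gap → hour 19). With a 1-hour duration, registration desk setup must start by 19 − 1 = hour 18.
So registration desk setup can start as early as hour 12 and as late as hour 18, giving 18 − 12 = 6 hours of slack.

6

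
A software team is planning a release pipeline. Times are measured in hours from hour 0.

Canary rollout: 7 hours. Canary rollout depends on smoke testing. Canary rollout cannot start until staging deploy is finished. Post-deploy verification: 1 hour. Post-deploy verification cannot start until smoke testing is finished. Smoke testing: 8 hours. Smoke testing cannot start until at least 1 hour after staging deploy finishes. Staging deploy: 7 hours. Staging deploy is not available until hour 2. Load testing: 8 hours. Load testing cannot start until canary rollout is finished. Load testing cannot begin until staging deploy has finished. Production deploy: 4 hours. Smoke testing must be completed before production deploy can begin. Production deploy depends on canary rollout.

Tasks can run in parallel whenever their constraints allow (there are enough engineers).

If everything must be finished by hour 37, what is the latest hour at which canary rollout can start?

Load testing has no dependents, so it just needs to finish by hour 37. Starting by 37 − 8 = hour 29 achieves that.
Production deploy must finish by hour 37; it takes 4 hours, so it must start by 37 − 4 = hour 33.
Canary rollout has several dependents: load testing (must start by hour 29); production deploy (must start by hour 33). The earliest of those limits is hour 29, so canary rollout must start by 29 − 7 = hour 22.

22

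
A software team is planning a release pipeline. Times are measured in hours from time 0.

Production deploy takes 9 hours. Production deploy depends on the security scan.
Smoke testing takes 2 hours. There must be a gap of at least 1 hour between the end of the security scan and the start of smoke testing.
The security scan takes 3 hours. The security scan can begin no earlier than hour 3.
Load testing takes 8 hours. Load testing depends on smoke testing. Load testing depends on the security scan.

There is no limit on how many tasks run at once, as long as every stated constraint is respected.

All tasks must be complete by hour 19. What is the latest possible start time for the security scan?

Nothing follows load testing; the deadline of hour 19 is its only limit. It must start by 19 − 8 = hour 11.
Smoke testing has to be done before load testing (must start by hour 11). That means finishing by hour 11, i.e. starting by 11 − 2 = hour 9.
Production deploy must finish by hour 19; it takes 9 hours, so it must start by 19 − 9 = hour 10.
The security scan must finish in time for smoke testing (must start by hour 9, minus 1-hour gap → hour 8); load testing (must start by hour 11); production deploy (must start by hour 10). The tightest is hour 8, so the security scan must start by 8 − 3 = hour 5.

5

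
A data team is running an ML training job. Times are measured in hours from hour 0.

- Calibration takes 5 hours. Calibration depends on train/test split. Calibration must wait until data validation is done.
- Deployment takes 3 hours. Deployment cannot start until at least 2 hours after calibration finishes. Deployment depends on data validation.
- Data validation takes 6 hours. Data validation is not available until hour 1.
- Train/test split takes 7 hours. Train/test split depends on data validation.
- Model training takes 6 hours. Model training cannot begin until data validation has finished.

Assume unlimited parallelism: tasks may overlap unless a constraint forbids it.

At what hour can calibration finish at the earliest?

Data validation waits on its own release at hour 1, so it starts at hour 1 and finishes at 1 + 6 = hour 7.
Train/test split cannot begin until data validation (finishes hour 7). It runs from hour 7 to 7 + 7 = hour 14.
Calibration needs all of train/test split (finishes hour 14); data validation (finishes hour 7). That puts its earliest start at hour 14; it finishes at 14 + 5 = hour 19.

19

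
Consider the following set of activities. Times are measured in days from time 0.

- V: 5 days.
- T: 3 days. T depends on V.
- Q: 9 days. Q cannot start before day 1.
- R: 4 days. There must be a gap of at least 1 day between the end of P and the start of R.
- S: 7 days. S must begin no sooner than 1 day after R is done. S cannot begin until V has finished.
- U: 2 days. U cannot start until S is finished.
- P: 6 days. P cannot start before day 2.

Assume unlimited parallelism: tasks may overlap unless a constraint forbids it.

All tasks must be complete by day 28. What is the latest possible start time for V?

U must finish by day 28; it takes 2 days, so it must start by 28 − 2 = day 26.
Since U (must start by day 26) depends on it, S must finish by day 26. Backing off its 7-day duration gives a latest start of day 19.
Nothing follows T; the deadline of day 28 is its only limit. It must start by 28 − 3 = day 25.
V has several dependents: S (must start by day 19); T (must start by day 25). The earliest of those limits is day 19, so V must start by 19 − 5 = day 14.

14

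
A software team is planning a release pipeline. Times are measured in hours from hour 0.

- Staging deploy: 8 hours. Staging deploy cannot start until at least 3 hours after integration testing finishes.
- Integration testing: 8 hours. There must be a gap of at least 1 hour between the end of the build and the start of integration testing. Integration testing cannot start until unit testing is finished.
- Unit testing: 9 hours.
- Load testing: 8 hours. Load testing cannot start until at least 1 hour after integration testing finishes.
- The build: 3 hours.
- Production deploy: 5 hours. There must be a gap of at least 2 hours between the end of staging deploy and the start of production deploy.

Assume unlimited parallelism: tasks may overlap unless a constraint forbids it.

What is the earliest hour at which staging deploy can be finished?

Unit testing has no prerequisites, so it starts at hour 0 and finishes at hour 9.
The build can start immediately at hour 0; it finishes at hour 3.
Integration testing has to wait for the build (finishes hour 3, plus 1-hour gap → hour 4); unit testing (finishes hour 9). The latest of these is hour 9, so integration testing runs hour 9 to 9 + 8 = hour 17.
After integration testing (finishes hour 17, plus 3-hour gap → hour 20), staging deploy can start at hour 20 and finishes at hour 28.

28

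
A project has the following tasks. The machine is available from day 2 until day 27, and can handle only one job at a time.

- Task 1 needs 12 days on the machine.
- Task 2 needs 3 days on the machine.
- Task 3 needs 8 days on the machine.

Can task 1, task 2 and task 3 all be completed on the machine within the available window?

The machine window is 27 − 2 = 25 days.
Running back to back, the jobs need 12 + 3 + 8 = 23 days on the machine.
Since 23 ≤ 25, they fit within the window.

Yes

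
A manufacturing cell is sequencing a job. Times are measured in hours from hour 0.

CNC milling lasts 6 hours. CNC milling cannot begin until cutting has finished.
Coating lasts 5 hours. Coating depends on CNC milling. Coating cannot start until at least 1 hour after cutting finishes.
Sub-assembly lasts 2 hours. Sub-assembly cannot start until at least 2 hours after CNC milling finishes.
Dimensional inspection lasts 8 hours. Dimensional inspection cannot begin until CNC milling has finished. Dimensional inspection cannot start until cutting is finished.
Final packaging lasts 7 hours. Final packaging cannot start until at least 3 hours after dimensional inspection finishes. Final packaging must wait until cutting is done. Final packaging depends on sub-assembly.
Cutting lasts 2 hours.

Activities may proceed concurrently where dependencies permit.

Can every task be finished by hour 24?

No

Cutting can start immediately at hour 0; it finishes at hour 2.
After cutting (finishes hour 2), CNC milling can start at hour 2 and finishes at hour 8.
Sub-assembly waits on CNC milling (finishes hour 8, plus 2-hour gap → hour 10), so it starts at hour 10 and finishes at 10 + 2 = hour 12.
Coating has to wait for CNC milling (finishes hour 8); cutting (finishes hour 2, plus 1-hour gap → hour 3). The latest of these is hour 8, so coating runs hour 8 to 8 + 5 = hour 13.
For dimensional inspection: CNC milling (finishes hour 8); cutting (finishes hour 2). Taking the maximum gives a start of hour 8, and it finishes at 8 + 8 = hour 16.
Final packaging has to wait for dimensional inspection (finishes hour 16, plus 3-hour gap → hour 19); cutting (finishes hour 2); sub-assembly (finishes hour 12). The latest of these is hour 19, so final packaging runs hour 19 to 19 + 7 = hour 26.
The earliest everything can be done is hour 26, which is after the deadline of 24, so it is not possible.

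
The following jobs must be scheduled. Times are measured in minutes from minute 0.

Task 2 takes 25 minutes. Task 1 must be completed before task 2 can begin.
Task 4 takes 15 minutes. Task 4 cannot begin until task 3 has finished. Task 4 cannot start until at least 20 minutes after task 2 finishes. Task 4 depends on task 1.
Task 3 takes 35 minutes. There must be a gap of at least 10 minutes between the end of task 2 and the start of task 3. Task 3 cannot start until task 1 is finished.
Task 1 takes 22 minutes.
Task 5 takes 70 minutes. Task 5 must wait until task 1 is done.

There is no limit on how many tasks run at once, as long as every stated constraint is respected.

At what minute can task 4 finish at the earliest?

Nothing blocks task 1, so it runs from minute 0 to minute 22.
After task 1 (finishes minute 22), task 2 can start at minute 22 and finishes at minute 47.
For task 3: task 2 (finishes minute 47, plus 10-minute gap → minute 57); task 1 (finishes minute 22). Taking the maximum gives a start of minute 57, and it finishes at 57 + 35 = minute 92.
For task 4: task 3 (finishes minute 92); task 2 (finishes minute 47, plus 20-minute gap → minute 67); task 1 (finishes minute 22). Taking the maximum gives a start of minute 92, and it finishes at 92 + 15 = minute 107.

107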